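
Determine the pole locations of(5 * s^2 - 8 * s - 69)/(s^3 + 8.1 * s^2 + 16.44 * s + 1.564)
Set denominator = 0: s^3 + 8.1*s^2 + 16.44*s + 1.564 = (s + 3.4)(s + 4.6)(s + 0.1) = 0 → Poles: -0.1, -3.4, -4.6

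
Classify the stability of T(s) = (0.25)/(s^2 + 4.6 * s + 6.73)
Denominator: s^2 + 4.6*s + 6.73. Poles: -2.3 + 1.2j, -2.3 - 1.2j. Stable (all poles in LHP)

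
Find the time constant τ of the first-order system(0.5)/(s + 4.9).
First-order system: τ = -1/pole. Pole = -4.9. τ = -1/(-4.9) = 0.2041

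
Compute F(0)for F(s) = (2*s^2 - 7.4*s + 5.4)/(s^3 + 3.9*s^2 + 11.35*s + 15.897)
DC gain = F(0) = num(0)/den(0) = 5.4/15.897 = 0.3397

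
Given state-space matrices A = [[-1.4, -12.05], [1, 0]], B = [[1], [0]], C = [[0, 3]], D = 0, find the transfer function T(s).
T(s) = C(sI - A)⁻¹B + D.
Characteristic polynomial det(sI - A) = s^2 + 1.4*s + 12.05.
Numerator from C·adj(sI-A)·B + D·det(sI-A) = 3.
T(s) = (3)/(s^2 + 1.4*s + 12.05)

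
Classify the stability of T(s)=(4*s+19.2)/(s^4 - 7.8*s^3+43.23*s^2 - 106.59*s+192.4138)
Denominator: s^4 - 7.8*s^3 + 43.23*s^2 - 106.59*s + 192.4138 = (s^2 - 4.6*s + 17.54)(s^2 - 3.2*s + 10.97). Poles: 1.6 + 2.9j, 1.6 - 2.9j, 2.3 + 3.5j, 2.3 - 3.5j. Unstable (4 pole(s) in RHP)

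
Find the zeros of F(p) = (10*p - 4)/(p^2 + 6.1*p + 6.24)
Set numerator = 0: 10*p - 4 = 0 → Zeros: 0.4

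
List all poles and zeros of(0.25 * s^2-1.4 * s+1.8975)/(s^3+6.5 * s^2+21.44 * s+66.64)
Set denominator = 0: s^3 + 6.5*s^2 + 21.44*s + 66.64 = (s + 4.9)(s^2 + 1.6*s + 13.6) = 0 → Poles: -0.8 + 3.6j, -0.8 - 3.6j, -4.9
Set numerator = 0: 0.25*s^2 - 1.4*s + 1.8975 = 0.25*(s - 2.3)(s - 3.3) = 0 → Zeros: 2.3, 3.3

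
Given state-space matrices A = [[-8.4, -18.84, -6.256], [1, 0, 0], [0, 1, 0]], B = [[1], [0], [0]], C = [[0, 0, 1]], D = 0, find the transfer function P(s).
P(s) = C(sI - A)⁻¹B + D.
Characteristic polynomial det(sI - A) = s^3 + 8.4*s^2 + 18.84*s + 6.256.
Numerator from C·adj(sI-A)·B + D·det(sI-A) = 1.
P(s) = (1)/(s^3 + 8.4*s^2 + 18.84*s + 6.256)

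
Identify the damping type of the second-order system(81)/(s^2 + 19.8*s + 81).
Standard form: ωn²/(s²+2ζωn·s+ωn²) gives ωn=9, ζ=1.1.
Overdamped (ζ = 1.1 > 1)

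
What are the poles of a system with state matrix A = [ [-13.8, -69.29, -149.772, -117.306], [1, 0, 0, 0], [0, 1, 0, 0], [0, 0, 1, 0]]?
Eigenvalues solve det(λI - A) = 0.
Characteristic polynomial: λ^4 + 13.8*λ^3 + 69.29*λ^2 + 149.772*λ + 117.306 = 0.
Factor: (λ + 3.8)(λ + 3)(λ + 2.1)(λ + 4.9) = 0.
Roots: -2.1, -3, -3.8, -4.9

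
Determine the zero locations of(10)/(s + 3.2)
Numerator is a nonzero constant (10) → Zeros: none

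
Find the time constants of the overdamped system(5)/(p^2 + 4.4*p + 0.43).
Overdamped: real poles at -0.1, -4.3. τ = -1/pole → τ₁ = 10, τ₂ = 0.2326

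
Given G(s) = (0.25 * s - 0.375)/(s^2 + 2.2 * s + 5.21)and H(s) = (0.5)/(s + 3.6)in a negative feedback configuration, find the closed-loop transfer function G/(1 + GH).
Closed-loop T = G/(1+GH).
Numerator: G_num * H_den = 0.25*s^2 + 0.525*s - 1.35.
Denominator: G_den * H_den + G_num * H_num = (s^3 + 5.8*s^2 + 13.13*s + 18.756) + (0.125*s - 0.1875) = s^3 + 5.8*s^2 + 13.255*s + 18.5685.
T(s) = (0.25*s^2 + 0.525*s - 1.35)/(s^3 + 5.8*s^2 + 13.255*s + 18.5685)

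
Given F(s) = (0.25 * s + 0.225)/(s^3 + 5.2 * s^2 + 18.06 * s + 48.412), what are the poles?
Set denominator = 0: s^3 + 5.2*s^2 + 18.06*s + 48.412 = (s + 3.8)(s^2 + 1.4*s + 12.74) = 0 → Poles: -0.7 + 3.5j, -0.7 - 3.5j, -3.8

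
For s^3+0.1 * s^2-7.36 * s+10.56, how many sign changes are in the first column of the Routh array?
Routh array:
s^3: [1, -7.36]; s^2: [0.1, 10.56]; s^1: [-112.96]; s^0: [10.56]
First column: [1, 0.1, -112.96, 10.56]. Sign changes = 2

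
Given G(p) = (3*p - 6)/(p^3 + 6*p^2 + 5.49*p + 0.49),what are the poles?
Set denominator = 0: p^3 + 6*p^2 + 5.49*p + 0.49 = (p + 1)(p + 4.9)(p + 0.1) = 0 → Poles: -0.1, -1, -4.9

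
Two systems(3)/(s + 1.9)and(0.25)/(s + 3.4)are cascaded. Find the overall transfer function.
Series: H = H₁ · H₂ = (n₁·n₂)/(d₁·d₂).
Num: n₁·n₂ = 0.75. Den: d₁·d₂ = s^2 + 5.3*s + 6.46.
H(s) = (0.75)/(s^2 + 5.3*s + 6.46)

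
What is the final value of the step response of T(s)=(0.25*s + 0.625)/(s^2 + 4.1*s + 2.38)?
FVT: lim_{t→∞} y(t) = lim_{s→0} s*Y(s) where Y(s) = T(s)/s.
= lim_{s→0} T(s) = T(0) = num(0)/den(0) = 0.625/2.38 = 0.2626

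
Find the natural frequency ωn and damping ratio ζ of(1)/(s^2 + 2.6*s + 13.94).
Underdamped: complex pole -1.3 + 3.5j. ωn = |pole| = 3.734, ζ = -Re(pole)/ωn = 0.3482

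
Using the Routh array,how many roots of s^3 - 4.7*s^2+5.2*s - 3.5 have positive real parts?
Routh array:
s^3: [1, 5.2]; s^2: [-4.7, -3.5]; s^1: [4.45532]; s^0: [-3.5]
First column: [1, -4.7, 4.45532, -3.5]. Sign changes = RHP roots = 3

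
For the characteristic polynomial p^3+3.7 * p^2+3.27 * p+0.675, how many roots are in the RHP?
p^3 + 3.7*p^2 + 3.27*p + 0.675 = (p + 0.9)(p + 2.5)(p + 0.3). Poles: -0.3, -0.9, -2.5. RHP poles (Re>0): 0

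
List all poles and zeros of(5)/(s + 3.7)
Set denominator = 0: s + 3.7 = 0 → Poles: -3.7
Numerator is a nonzero constant (5) → Zeros: none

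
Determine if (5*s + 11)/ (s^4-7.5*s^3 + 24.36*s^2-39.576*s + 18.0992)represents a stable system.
Denominator: s^4 - 7.5*s^3 + 24.36*s^2 - 39.576*s + 18.0992 = (s - 0.7)(s - 3.2)(s^2 - 3.6*s + 8.08). Poles: 0.7, 1.8 + 2.2j, 1.8 - 2.2j, 3.2. All Re(p)<0: No (unstable)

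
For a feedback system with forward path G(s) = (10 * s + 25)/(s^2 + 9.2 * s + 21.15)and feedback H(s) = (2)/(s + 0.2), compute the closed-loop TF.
Closed-loop T = G/(1+GH).
Numerator: G_num * H_den = 10*s^2 + 27*s + 5.
Denominator: G_den * H_den + G_num * H_num = (s^3 + 9.4*s^2 + 22.99*s + 4.23) + (20*s + 50) = s^3 + 9.4*s^2 + 42.99*s + 54.23.
T(s) = (10*s^2 + 27*s + 5)/(s^3 + 9.4*s^2 + 42.99*s + 54.23)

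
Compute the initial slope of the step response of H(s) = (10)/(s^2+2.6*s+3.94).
IVT: y'(0⁺) = lim_{s→∞} s²·Y(s) = lim_{s→∞} s·H(s).
deg(num) = 0, deg(den) = 2, relative degree = 2 ≥ 2, so s·H(s) → 0. Initial slope = 0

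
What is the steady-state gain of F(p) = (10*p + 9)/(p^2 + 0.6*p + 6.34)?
DC gain = F(0) = num(0)/den(0) = 9/6.34 = 1.42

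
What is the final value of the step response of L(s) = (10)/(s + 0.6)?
FVT: lim_{t→∞} y(t) = lim_{s→0} s*Y(s) where Y(s) = L(s)/s.
= lim_{s→0} L(s) = L(0) = num(0)/den(0) = 10/0.6 = 16.67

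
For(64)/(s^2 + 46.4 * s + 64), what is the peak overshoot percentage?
Standard form: ωn²/(s²+2ζωn·s+ωn²) → ωn = 8, ζ = 2.9.
ζ ≥ 1, so the response is non-oscillatory: peak overshoot = 0%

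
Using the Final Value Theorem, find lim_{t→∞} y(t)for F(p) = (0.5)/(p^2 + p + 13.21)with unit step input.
FVT: lim_{t→∞} y(t) = lim_{p→0} p*Y(p) where Y(p) = F(p)/p.
= lim_{p→0} F(p) = F(0) = num(0)/den(0) = 0.5/13.21 = 0.03785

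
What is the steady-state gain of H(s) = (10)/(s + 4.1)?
DC gain = H(0) = num(0)/den(0) = 10/4.1 = 2.439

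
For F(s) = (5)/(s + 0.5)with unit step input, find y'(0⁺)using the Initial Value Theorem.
IVT: y'(0⁺) = lim_{s→∞} s²·Y(s) = lim_{s→∞} s·F(s).
deg(num) = 0, deg(den) = 1, relative degree = 1, so s·F(s) → (leading num)/(leading den) = 5/1 = 5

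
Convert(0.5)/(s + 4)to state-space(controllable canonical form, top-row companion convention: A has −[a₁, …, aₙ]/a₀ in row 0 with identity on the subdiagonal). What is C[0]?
Reachable canonical form: C = numerator coefficients (right-aligned, zero-padded to length n).
num = 0.5, C = [[0.5]].
C[0] = 0.5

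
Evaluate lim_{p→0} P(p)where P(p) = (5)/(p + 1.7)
DC gain = P(0) = num(0)/den(0) = 5/1.7 = 2.941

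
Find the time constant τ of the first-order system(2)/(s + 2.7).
First-order system: τ = -1/pole. Pole = -2.7. τ = -1/(-2.7) = 0.3704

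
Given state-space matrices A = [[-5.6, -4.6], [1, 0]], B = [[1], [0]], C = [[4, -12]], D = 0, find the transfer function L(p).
L(p) = C(pI - A)⁻¹B + D.
Characteristic polynomial det(pI - A) = p^2 + 5.6*p + 4.6.
Numerator from C·adj(pI-A)·B + D·det(pI-A) = 4*p - 12.
L(p) = (4*p - 12)/(p^2 + 5.6*p + 4.6)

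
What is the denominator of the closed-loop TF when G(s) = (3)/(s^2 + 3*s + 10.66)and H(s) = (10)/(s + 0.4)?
Characteristic poly = G_den * H_den + G_num * H_num = (s^3 + 3.4*s^2 + 11.86*s + 4.264) + (30) = s^3 + 3.4*s^2 + 11.86*s + 34.264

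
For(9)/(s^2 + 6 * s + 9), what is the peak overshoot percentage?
Standard form: ωn²/(s²+2ζωn·s+ωn²) → ωn = 3, ζ = 1.
ζ ≥ 1, so the response is non-oscillatory: peak overshoot = 0%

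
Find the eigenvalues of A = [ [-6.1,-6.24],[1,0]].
Eigenvalues solve det(λI - A) = 0.
Characteristic polynomial: λ^2 + 6.1*λ + 6.24 = 0.
Factor: (λ + 4.8)(λ + 1.3) = 0.
Roots: -1.3, -4.8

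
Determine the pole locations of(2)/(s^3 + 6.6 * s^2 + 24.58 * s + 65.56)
Set denominator = 0: s^3 + 6.6*s^2 + 24.58*s + 65.56 = (s + 4.4)(s^2 + 2.2*s + 14.9) = 0 → Poles: -1.1 + 3.7j, -1.1 - 3.7j, -4.4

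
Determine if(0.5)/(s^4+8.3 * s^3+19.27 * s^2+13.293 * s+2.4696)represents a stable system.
Denominator: s^4 + 8.3*s^3 + 19.27*s^2 + 13.293*s + 2.4696 = (s + 4.9)(s + 2.4)(s + 0.3)(s + 0.7). Poles: -0.3, -0.7, -2.4, -4.9. All Re(p)<0: Yes (stable)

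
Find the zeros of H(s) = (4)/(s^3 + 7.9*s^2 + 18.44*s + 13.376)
Numerator is a nonzero constant (4) → Zeros: none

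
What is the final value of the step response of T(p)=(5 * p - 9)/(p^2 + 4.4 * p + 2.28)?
FVT: lim_{t→∞} y(t) = lim_{p→0} p*Y(p) where Y(p) = T(p)/p.
= lim_{p→0} T(p) = T(0) = num(0)/den(0) = -9/2.28 = -3.947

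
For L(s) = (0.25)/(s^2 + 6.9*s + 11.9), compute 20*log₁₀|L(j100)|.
Substitute s = j*100: L(j100) = -2.49109e-05 - 1.7209e-06j.
|L(j100)| = sqrt(Re² + Im²) = 2.497e-05.
20*log₁₀(2.497e-05) = -92.05 dB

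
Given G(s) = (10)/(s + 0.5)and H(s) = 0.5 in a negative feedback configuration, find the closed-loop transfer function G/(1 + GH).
Closed-loop T = G/(1+GH).
Numerator: G_num * H_den = 10.
Denominator: G_den * H_den + G_num * H_num = (s + 0.5) + (5) = s + 5.5.
T(s) = (10)/(s + 5.5)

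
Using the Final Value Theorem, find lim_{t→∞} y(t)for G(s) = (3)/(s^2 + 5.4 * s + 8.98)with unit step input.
FVT: lim_{t→∞} y(t) = lim_{s→0} s*Y(s) where Y(s) = G(s)/s.
= lim_{s→0} G(s) = G(0) = num(0)/den(0) = 3/8.98 = 0.3341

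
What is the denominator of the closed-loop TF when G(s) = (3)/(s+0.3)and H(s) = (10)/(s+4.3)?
Characteristic poly = G_den * H_den + G_num * H_num = (s^2 + 4.6*s + 1.29) + (30) = s^2 + 4.6*s + 31.29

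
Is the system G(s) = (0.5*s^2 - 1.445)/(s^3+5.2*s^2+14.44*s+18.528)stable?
Denominator: s^3 + 5.2*s^2 + 14.44*s + 18.528 = (s + 2.4)(s^2 + 2.8*s + 7.72). Poles: -1.4 + 2.4j, -1.4 - 2.4j, -2.4. All Re(p)<0: Yes (stable)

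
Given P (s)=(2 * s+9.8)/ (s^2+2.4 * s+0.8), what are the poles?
Set denominator = 0: s^2 + 2.4*s + 0.8 = (s + 0.4)(s + 2) = 0 → Poles: -0.4, -2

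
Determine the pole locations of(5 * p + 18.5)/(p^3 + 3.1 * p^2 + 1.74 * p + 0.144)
Set denominator = 0: p^3 + 3.1*p^2 + 1.74*p + 0.144 = (p + 2.4)(p + 0.1)(p + 0.6) = 0 → Poles: -0.1, -0.6, -2.4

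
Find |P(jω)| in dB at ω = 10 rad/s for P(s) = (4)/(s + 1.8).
Substitute s = j*10: P(j10) = 0.0697404 - 0.387447j.
|P(j10)| = sqrt(Re² + Im²) = 0.3937.
20*log₁₀(0.3937) = -8.10 dB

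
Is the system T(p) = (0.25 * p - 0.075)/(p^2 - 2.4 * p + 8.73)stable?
Denominator: p^2 - 2.4*p + 8.73. Poles: 1.2 + 2.7j, 1.2 - 2.7j. All Re(p)<0: No (unstable)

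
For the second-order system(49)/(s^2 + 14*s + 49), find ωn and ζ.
Standard form: ωn²/(s²+2ζωn·s+ωn²).
const=49=ωn² → ωn=7, s coeff=14=2ζωn → ζ=1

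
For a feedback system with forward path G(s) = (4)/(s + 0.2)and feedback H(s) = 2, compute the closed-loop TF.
Closed-loop T = G/(1+GH).
Numerator: G_num * H_den = 4.
Denominator: G_den * H_den + G_num * H_num = (s + 0.2) + (8) = s + 8.2.
T(s) = (4)/(s + 8.2)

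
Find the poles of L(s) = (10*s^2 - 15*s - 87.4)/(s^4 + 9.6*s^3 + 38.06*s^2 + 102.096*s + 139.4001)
Set denominator = 0: s^4 + 9.6*s^3 + 38.06*s^2 + 102.096*s + 139.4001 = (s + 4.9)(s + 2.9)(s^2 + 1.8*s + 9.81) = 0 → Poles: -0.9 + 3j, -0.9 - 3j, -2.9, -4.9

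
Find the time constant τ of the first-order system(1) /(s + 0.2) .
First-order system: τ = -1/pole. Pole = -0.2. τ = -1/(-0.2) = 5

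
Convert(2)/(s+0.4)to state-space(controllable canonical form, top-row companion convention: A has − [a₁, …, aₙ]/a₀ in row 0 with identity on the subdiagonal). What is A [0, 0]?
Reachable canonical form for den = s + 0.4: top row of A = -[a₁,a₂,...,aₙ]/a₀, ones on the subdiagonal, zeros elsewhere.
A = [[-0.4]].
A[0,0] = -0.4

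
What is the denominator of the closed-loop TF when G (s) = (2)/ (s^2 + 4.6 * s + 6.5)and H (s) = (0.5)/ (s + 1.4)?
Characteristic poly = G_den * H_den + G_num * H_num = (s^3 + 6*s^2 + 12.94*s + 9.1) + (1) = s^3 + 6*s^2 + 12.94*s + 10.1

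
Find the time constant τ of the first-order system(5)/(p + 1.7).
First-order system: τ = -1/pole. Pole = -1.7. τ = -1/(-1.7) = 0.5882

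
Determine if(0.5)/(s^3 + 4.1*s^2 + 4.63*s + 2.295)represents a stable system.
Denominator: s^3 + 4.1*s^2 + 4.63*s + 2.295 = (s + 2.7)(s^2 + 1.4*s + 0.85). Poles: -0.7 + 0.6j, -0.7 - 0.6j, -2.7. All Re(p)<0: Yes (stable)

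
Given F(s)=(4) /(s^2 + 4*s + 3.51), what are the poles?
Set denominator = 0: s^2 + 4*s + 3.51 = (s + 2.7)(s + 1.3) = 0 → Poles: -1.3, -2.7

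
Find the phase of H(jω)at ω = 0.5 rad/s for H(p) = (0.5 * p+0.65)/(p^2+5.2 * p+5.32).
Substitute p = j*0.5: H(j0.5) = 0.121531 - 0.0130141j.
∠H(j0.5) = atan2(Im, Re) = atan2(-0.0130141, 0.121531) = -6.11°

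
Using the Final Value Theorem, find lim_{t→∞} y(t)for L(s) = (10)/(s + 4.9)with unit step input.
FVT: lim_{t→∞} y(t) = lim_{s→0} s*Y(s) where Y(s) = L(s)/s.
= lim_{s→0} L(s) = L(0) = num(0)/den(0) = 10/4.9 = 2.041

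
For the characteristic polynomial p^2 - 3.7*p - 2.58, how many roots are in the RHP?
p^2 - 3.7*p - 2.58 = (p - 4.3)(p + 0.6). Poles: -0.6, 4.3. RHP poles (Re>0): 1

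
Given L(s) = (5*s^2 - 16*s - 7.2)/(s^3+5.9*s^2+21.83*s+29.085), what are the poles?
Set denominator = 0: s^3 + 5.9*s^2 + 21.83*s + 29.085 = (s + 2.1)(s^2 + 3.8*s + 13.85) = 0 → Poles: -1.9 + 3.2j, -1.9 - 3.2j, -2.1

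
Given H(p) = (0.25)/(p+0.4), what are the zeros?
Numerator is a nonzero constant (0.25) → Zeros: none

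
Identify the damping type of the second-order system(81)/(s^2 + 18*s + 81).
Standard form: ωn²/(s²+2ζωn·s+ωn²) gives ωn=9, ζ=1.
Critically damped (ζ = 1)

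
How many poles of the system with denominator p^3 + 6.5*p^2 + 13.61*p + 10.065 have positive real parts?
p^3 + 6.5*p^2 + 13.61*p + 10.065 = (p + 3.3)(p^2 + 3.2*p + 3.05). Poles: -1.6 + 0.7j, -1.6 - 0.7j, -3.3. RHP poles (Re>0): 0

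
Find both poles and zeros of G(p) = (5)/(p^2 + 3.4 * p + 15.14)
Set denominator = 0: p^2 + 3.4*p + 15.14 = 0 → Poles: -1.7 + 3.5j, -1.7 - 3.5j
Numerator is a nonzero constant (5) → Zeros: none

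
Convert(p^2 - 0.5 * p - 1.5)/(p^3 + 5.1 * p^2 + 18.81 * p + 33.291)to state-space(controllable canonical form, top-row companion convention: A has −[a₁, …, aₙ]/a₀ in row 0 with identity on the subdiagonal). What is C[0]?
Reachable canonical form: C = numerator coefficients (right-aligned, zero-padded to length n).
num = p^2 - 0.5*p - 1.5, C = [[1, -0.5, -1.5]].
C[0] = 1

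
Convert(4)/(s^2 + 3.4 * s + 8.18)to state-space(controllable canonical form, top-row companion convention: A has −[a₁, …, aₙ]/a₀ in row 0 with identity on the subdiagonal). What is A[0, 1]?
Reachable canonical form for den = s^2 + 3.4*s + 8.18: top row of A = -[a₁,a₂,...,aₙ]/a₀, ones on the subdiagonal, zeros elsewhere.
A = [[-3.4, -8.18], [1, 0]].
A[0,1] = -8.18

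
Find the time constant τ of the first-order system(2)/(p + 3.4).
First-order system: τ = -1/pole. Pole = -3.4. τ = -1/(-3.4) = 0.2941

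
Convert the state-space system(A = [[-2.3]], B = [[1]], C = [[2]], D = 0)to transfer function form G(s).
G(s) = C(sI - A)⁻¹B + D.
Characteristic polynomial det(sI - A) = s + 2.3.
Numerator from C·adj(sI-A)·B + D·det(sI-A) = 2.
G(s) = (2)/(s + 2.3)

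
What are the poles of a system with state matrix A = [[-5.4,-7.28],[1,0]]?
Eigenvalues solve det(λI - A) = 0.
Characteristic polynomial: λ^2 + 5.4*λ + 7.28 = 0.
Factor: (λ + 2.6)(λ + 2.8) = 0.
Roots: -2.6, -2.8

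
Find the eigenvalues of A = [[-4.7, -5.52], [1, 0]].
Eigenvalues solve det(λI - A) = 0.
Characteristic polynomial: λ^2 + 4.7*λ + 5.52 = 0.
Factor: (λ + 2.4)(λ + 2.3) = 0.
Roots: -2.3, -2.4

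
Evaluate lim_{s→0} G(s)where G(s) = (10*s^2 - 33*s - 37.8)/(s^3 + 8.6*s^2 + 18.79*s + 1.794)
DC gain = G(0) = num(0)/den(0) = -37.8/1.794 = -21.07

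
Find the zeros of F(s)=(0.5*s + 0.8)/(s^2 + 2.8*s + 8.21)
Set numerator = 0: 0.5*s + 0.8 = 0 → Zeros: -1.6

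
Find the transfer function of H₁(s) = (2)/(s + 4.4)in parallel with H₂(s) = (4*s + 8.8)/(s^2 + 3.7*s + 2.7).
Parallel: H = H₁ + H₂ = (n₁·d₂ + n₂·d₁)/(d₁·d₂).
n₁·d₂ = 2*s^2 + 7.4*s + 5.4. n₂·d₁ = 4*s^2 + 26.4*s + 38.72. Sum = 6*s^2 + 33.8*s + 44.12. d₁·d₂ = s^3 + 8.1*s^2 + 18.98*s + 11.88.
H(s) = (6*s^2 + 33.8*s + 44.12)/(s^3 + 8.1*s^2 + 18.98*s + 11.88)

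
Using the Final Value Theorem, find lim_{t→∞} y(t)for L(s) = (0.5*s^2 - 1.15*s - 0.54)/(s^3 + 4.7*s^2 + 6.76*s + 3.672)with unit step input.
FVT: lim_{t→∞} y(t) = lim_{s→0} s*Y(s) where Y(s) = L(s)/s.
= lim_{s→0} L(s) = L(0) = num(0)/den(0) = -0.54/3.672 = -0.1471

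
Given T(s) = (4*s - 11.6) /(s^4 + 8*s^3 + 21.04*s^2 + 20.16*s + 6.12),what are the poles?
Set denominator = 0: s^4 + 8*s^3 + 21.04*s^2 + 20.16*s + 6.12 = (s + 0.6)(s + 1)(s + 3.4)(s + 3) = 0 → Poles: -0.6, -1, -3, -3.4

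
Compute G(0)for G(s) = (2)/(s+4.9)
DC gain = G(0) = num(0)/den(0) = 2/4.9 = 0.4082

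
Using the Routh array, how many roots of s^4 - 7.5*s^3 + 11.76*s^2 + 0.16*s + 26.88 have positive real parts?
Routh array:
s^4: [1, 11.76, 26.88]; s^3: [-7.5, 0.16]; s^2: [11.7813, 26.88]; s^1: [17.2718]; s^0: [26.88]
First column: [1, -7.5, 11.7813, 17.2718, 26.88]. Sign changes = RHP roots = 2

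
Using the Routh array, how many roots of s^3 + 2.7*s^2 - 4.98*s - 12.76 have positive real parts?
Routh array:
s^3: [1, -4.98]; s^2: [2.7, -12.76]; s^1: [-0.254074]; s^0: [-12.76]
First column: [1, 2.7, -0.254074, -12.76]. Sign changes = RHP roots = 1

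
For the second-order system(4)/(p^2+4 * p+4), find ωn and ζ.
Standard form: ωn²/(p²+2ζωn·p+ωn²).
const=4=ωn² → ωn=2, p coeff=4=2ζωn → ζ=1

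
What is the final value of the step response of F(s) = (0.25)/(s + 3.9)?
FVT: lim_{t→∞} y(t) = lim_{s→0} s*Y(s) where Y(s) = F(s)/s.
= lim_{s→0} F(s) = F(0) = num(0)/den(0) = 0.25/3.9 = 0.0641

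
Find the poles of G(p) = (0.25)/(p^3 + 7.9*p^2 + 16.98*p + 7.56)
Set denominator = 0: p^3 + 7.9*p^2 + 16.98*p + 7.56 = (p + 4.5)(p + 2.8)(p + 0.6) = 0 → Poles: -0.6, -2.8, -4.5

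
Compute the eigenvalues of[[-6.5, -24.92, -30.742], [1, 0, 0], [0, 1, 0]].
Eigenvalues solve det(λI - A) = 0.
Characteristic polynomial: λ^3 + 6.5*λ^2 + 24.92*λ + 30.742 = 0.
Factor: (λ + 1.9)(λ^2 + 4.6*λ + 16.18) = 0.
Roots: -1.9, -2.3 + 3.3j, -2.3 - 3.3j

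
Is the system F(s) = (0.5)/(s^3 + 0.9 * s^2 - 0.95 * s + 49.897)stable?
Denominator: s^3 + 0.9*s^2 - 0.95*s + 49.897 = (s + 4.1)(s^2 - 3.2*s + 12.17). Poles: -4.1, 1.6 + 3.1j, 1.6 - 3.1j. All Re(p)<0: No (unstable)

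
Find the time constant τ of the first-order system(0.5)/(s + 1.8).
First-order system: τ = -1/pole. Pole = -1.8. τ = -1/(-1.8) = 0.5556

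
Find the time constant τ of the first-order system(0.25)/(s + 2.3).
First-order system: τ = -1/pole. Pole = -2.3. τ = -1/(-2.3) = 0.4348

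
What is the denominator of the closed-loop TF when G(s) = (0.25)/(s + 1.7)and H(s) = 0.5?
Characteristic poly = G_den * H_den + G_num * H_num = (s + 1.7) + (0.125) = s + 1.825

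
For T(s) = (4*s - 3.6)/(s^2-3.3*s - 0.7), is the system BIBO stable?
Denominator: s^2 - 3.3*s - 0.7 = (s - 3.5)(s + 0.2). Poles: -0.2, 3.5. All Re(p)<0: No (unstable)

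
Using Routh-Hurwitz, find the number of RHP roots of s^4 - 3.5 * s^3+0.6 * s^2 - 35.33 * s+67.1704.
Routh array:
s^4: [1, 0.6, 67.1704]; s^3: [-3.5, -35.33]; s^2: [-9.49429, 67.1704]; s^1: [-60.0919]; s^0: [67.1704]
First column: [1, -3.5, -9.49429, -60.0919, 67.1704]. Sign changes = RHP roots = 2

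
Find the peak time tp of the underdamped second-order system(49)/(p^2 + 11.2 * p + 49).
Standard form: ωn²/(p²+2ζωn·p+ωn²) → ωn = 7, ζ = 0.8.
ωd = ωn·√(1-ζ²) = 7·√(1-0.8²) = 4.2.
tp = π/ωd = π/4.2 = 0.748 s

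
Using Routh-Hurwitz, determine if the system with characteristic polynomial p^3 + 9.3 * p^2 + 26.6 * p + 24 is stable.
Routh array:
p^3: [1, 26.6]; p^2: [9.3, 24]; p^1: [24.0194]; p^0: [24]
First column: [1, 9.3, 24.0194, 24]. Sign changes = 0.
Yes, stable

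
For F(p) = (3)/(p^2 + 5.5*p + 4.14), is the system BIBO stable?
Denominator: p^2 + 5.5*p + 4.14 = (p + 0.9)(p + 4.6). Poles: -0.9, -4.6. All Re(p)<0: Yes (stable)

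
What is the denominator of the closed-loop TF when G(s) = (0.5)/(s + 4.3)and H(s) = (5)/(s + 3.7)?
Characteristic poly = G_den * H_den + G_num * H_num = (s^2 + 8*s + 15.91) + (2.5) = s^2 + 8*s + 18.41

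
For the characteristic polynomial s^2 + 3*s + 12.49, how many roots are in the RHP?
Poles: -1.5 + 3.2j, -1.5 - 3.2j. RHP poles (Re>0): 0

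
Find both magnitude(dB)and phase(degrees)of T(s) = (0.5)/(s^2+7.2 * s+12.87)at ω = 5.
Substitute s = j*5: T(j5) = -0.00420265 - 0.0124728j.
|T| = 20*log₁₀(sqrt(Re²+Im²)) = -37.61 dB.
∠T = atan2(Im, Re) = -108.62°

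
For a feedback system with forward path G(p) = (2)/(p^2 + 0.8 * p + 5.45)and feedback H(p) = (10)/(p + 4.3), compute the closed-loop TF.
Closed-loop T = G/(1+GH).
Numerator: G_num * H_den = 2*p + 8.6.
Denominator: G_den * H_den + G_num * H_num = (p^3 + 5.1*p^2 + 8.89*p + 23.435) + (20) = p^3 + 5.1*p^2 + 8.89*p + 43.435.
T(p) = (2*p + 8.6)/(p^3 + 5.1*p^2 + 8.89*p + 43.435)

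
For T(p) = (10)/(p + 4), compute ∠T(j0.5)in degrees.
Substitute p = j*0.5: T(j0.5) = 2.46154 - 0.307692j.
∠T(j0.5) = atan2(Im, Re) = atan2(-0.307692, 2.46154) = -7.13°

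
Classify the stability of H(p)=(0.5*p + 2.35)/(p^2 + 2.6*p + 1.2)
Denominator: p^2 + 2.6*p + 1.2 = (p + 2)(p + 0.6). Poles: -0.6, -2. Stable (all poles in LHP)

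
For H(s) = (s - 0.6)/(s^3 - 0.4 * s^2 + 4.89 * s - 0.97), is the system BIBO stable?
Denominator: s^3 - 0.4*s^2 + 4.89*s - 0.97 = (s - 0.2)(s^2 - 0.2*s + 4.85). Poles: 0.1 + 2.2j, 0.1 - 2.2j, 0.2. All Re(p)<0: No (unstable)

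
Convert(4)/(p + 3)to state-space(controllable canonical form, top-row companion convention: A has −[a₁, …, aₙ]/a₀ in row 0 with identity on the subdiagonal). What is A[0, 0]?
Reachable canonical form for den = p + 3: top row of A = -[a₁,a₂,...,aₙ]/a₀, ones on the subdiagonal, zeros elsewhere.
A = [[-3]].
A[0,0] = -3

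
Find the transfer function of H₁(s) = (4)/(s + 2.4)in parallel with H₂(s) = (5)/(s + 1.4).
Parallel: H = H₁ + H₂ = (n₁·d₂ + n₂·d₁)/(d₁·d₂).
n₁·d₂ = 4*s + 5.6. n₂·d₁ = 5*s + 12. Sum = 9*s + 17.6. d₁·d₂ = s^2 + 3.8*s + 3.36.
H(s) = (9*s + 17.6)/(s^2 + 3.8*s + 3.36)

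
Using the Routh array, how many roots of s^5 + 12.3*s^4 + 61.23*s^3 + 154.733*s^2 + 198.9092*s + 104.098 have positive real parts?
Routh array:
s^5: [1, 61.23, 198.9092]; s^4: [12.3, 154.733, 104.098]; s^3: [48.6501, 190.446]; s^2: [106.583, 104.098]; s^1: [142.93]; s^0: [104.098]
First column: [1, 12.3, 48.6501, 106.583, 142.93, 104.098]. Sign changes = RHP roots = 0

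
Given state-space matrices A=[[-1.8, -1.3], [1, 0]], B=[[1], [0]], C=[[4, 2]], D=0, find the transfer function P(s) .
P(s) = C(sI - A)⁻¹B + D.
Characteristic polynomial det(sI - A) = s^2 + 1.8*s + 1.3.
Numerator from C·adj(sI-A)·B + D·det(sI-A) = 4*s + 2.
P(s) = (4*s + 2)/(s^2 + 1.8*s + 1.3)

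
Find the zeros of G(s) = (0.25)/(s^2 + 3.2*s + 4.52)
Numerator is a nonzero constant (0.25) → Zeros: none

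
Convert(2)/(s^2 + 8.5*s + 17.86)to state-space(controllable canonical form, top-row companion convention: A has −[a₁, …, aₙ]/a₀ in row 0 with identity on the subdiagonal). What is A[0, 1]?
Reachable canonical form for den = s^2 + 8.5*s + 17.86: top row of A = -[a₁,a₂,...,aₙ]/a₀, ones on the subdiagonal, zeros elsewhere.
A = [[-8.5, -17.86], [1, 0]].
A[0,1] = -17.86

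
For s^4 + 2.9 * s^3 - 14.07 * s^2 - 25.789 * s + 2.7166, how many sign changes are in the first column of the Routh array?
Routh array:
s^4: [1, -14.07, 2.7166]; s^3: [2.9, -25.789]; s^2: [-5.17724, 2.7166]; s^1: [-24.2673]; s^0: [2.7166]
First column: [1, 2.9, -5.17724, -24.2673, 2.7166]. Sign changes = 2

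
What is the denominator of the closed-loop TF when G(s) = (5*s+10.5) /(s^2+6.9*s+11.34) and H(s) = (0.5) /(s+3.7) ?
Characteristic poly = G_den * H_den + G_num * H_num = (s^3 + 10.6*s^2 + 36.87*s + 41.958) + (2.5*s + 5.25) = s^3 + 10.6*s^2 + 39.37*s + 47.208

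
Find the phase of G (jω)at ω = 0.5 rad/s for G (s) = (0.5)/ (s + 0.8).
Substitute s = j*0.5: G(j0.5) = 0.449438 - 0.280899j.
∠G(j0.5) = atan2(Im, Re) = atan2(-0.280899, 0.449438) = -32.01°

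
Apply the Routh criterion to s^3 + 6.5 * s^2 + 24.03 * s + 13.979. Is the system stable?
Routh array:
s^3: [1, 24.03]; s^2: [6.5, 13.979]; s^1: [21.8794]; s^0: [13.979]
First column: [1, 6.5, 21.8794, 13.979]. Sign changes = 0.
Yes, stable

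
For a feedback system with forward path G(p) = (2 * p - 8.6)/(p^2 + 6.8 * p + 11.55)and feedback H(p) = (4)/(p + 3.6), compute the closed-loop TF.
Closed-loop T = G/(1+GH).
Numerator: G_num * H_den = 2*p^2 - 1.4*p - 30.96.
Denominator: G_den * H_den + G_num * H_num = (p^3 + 10.4*p^2 + 36.03*p + 41.58) + (8*p - 34.4) = p^3 + 10.4*p^2 + 44.03*p + 7.18.
T(p) = (2*p^2 - 1.4*p - 30.96)/(p^3 + 10.4*p^2 + 44.03*p + 7.18)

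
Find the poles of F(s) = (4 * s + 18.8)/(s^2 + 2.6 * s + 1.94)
Set denominator = 0: s^2 + 2.6*s + 1.94 = 0 → Poles: -1.3 + 0.5j, -1.3 - 0.5j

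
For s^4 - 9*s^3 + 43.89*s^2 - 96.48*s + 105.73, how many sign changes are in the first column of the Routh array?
Routh array:
s^4: [1, 43.89, 105.73]; s^3: [-9, -96.48]; s^2: [33.17, 105.73]; s^1: [-67.7923]; s^0: [105.73]
First column: [1, -9, 33.17, -67.7923, 105.73]. Sign changes = 4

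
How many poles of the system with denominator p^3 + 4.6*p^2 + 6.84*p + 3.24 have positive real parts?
p^3 + 4.6*p^2 + 6.84*p + 3.24 = (p + 1.8)(p + 1.8)(p + 1). Poles: -1, -1.8, -1.8. RHP poles (Re>0): 0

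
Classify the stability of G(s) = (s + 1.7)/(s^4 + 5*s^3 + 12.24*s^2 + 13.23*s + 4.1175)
Denominator: s^4 + 5*s^3 + 12.24*s^2 + 13.23*s + 4.1175 = (s + 0.5)(s + 1.5)(s^2 + 3*s + 5.49). Poles: -0.5, -1.5, -1.5 + 1.8j, -1.5 - 1.8j. Stable (all poles in LHP)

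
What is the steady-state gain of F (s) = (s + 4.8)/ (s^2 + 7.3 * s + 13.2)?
DC gain = F(0) = num(0)/den(0) = 4.8/13.2 = 0.3636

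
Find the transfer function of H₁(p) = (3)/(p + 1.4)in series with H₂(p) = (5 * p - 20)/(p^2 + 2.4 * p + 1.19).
Series: H = H₁ · H₂ = (n₁·n₂)/(d₁·d₂).
Num: n₁·n₂ = 15*p - 60. Den: d₁·d₂ = p^3 + 3.8*p^2 + 4.55*p + 1.666.
H(p) = (15*p - 60)/(p^3 + 3.8*p^2 + 4.55*p + 1.666)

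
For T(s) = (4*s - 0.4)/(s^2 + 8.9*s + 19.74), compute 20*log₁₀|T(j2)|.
Substitute s = j*2: T(j2) = 0.241068 + 0.235641j.
|T(j2)| = sqrt(Re² + Im²) = 0.3371.
20*log₁₀(0.3371) = -9.44 dB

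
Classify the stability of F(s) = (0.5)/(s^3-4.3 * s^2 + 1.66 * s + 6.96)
Denominator: s^3 - 4.3*s^2 + 1.66*s + 6.96 = (s - 2.9)(s - 2.4)(s + 1). Poles: -1, 2.4, 2.9. Unstable (2 pole(s) in RHP)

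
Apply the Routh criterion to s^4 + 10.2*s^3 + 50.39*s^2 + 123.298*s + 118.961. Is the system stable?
Routh array:
s^4: [1, 50.39, 118.961]; s^3: [10.2, 123.298]; s^2: [38.302, 118.961]; s^1: [91.6181]; s^0: [118.961]
First column: [1, 10.2, 38.302, 91.6181, 118.961]. Sign changes = 0.
Yes, stable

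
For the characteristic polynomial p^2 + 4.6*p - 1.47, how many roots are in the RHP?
p^2 + 4.6*p - 1.47 = (p - 0.3)(p + 4.9). Poles: -4.9, 0.3. RHP poles (Re>0): 1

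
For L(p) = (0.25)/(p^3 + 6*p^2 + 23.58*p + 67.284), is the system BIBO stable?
Denominator: p^3 + 6*p^2 + 23.58*p + 67.284 = (p + 4.2)(p^2 + 1.8*p + 16.02). Poles: -0.9 + 3.9j, -0.9 - 3.9j, -4.2. All Re(p)<0: Yes (stable)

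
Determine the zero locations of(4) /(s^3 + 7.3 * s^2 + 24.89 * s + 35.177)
Numerator is a nonzero constant (4) → Zeros: none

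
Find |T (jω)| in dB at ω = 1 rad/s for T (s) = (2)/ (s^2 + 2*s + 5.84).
Substitute s = j*1: T(j1) = 0.352955 - 0.145849j.
|T(j1)| = sqrt(Re² + Im²) = 0.3819.
20*log₁₀(0.3819) = -8.36 dB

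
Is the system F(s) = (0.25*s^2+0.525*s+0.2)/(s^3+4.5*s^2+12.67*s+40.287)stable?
Denominator: s^3 + 4.5*s^2 + 12.67*s + 40.287 = (s + 3.9)(s^2 + 0.6*s + 10.33). Poles: -0.3 + 3.2j, -0.3 - 3.2j, -3.9. All Re(p)<0: Yes (stable)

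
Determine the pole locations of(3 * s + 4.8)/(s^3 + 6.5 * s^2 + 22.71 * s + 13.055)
Set denominator = 0: s^3 + 6.5*s^2 + 22.71*s + 13.055 = (s + 0.7)(s^2 + 5.8*s + 18.65) = 0 → Poles: -0.7, -2.9 + 3.2j, -2.9 - 3.2j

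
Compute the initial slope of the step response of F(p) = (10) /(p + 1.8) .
IVT: y'(0⁺) = lim_{p→∞} p²·Y(p) = lim_{p→∞} p·F(p).
deg(num) = 0, deg(den) = 1, relative degree = 1, so p·F(p) → (leading num)/(leading den) = 10/1 = 10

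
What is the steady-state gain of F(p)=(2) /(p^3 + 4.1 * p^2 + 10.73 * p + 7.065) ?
DC gain = F(0) = num(0)/den(0) = 2/7.065 = 0.2831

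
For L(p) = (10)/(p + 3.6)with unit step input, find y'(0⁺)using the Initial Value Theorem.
IVT: y'(0⁺) = lim_{p→∞} p²·Y(p) = lim_{p→∞} p·L(p).
deg(num) = 0, deg(den) = 1, relative degree = 1, so p·L(p) → (leading num)/(leading den) = 10/1 = 10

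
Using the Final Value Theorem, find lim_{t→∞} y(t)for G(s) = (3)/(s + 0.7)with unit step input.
FVT: lim_{t→∞} y(t) = lim_{s→0} s*Y(s) where Y(s) = G(s)/s.
= lim_{s→0} G(s) = G(0) = num(0)/den(0) = 3/0.7 = 4.286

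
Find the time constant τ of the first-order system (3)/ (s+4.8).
First-order system: τ = -1/pole. Pole = -4.8. τ = -1/(-4.8) = 0.2083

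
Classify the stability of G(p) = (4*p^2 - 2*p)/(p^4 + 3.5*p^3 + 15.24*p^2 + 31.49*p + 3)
Denominator: p^4 + 3.5*p^3 + 15.24*p^2 + 31.49*p + 3 = (p + 2.4)(p + 0.1)(p^2 + p + 12.5). Poles: -0.1, -0.5 + 3.5j, -0.5 - 3.5j, -2.4. Stable (all poles in LHP)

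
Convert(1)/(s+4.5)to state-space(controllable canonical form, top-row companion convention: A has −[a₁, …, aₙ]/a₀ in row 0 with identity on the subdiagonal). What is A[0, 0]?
Reachable canonical form for den = s + 4.5: top row of A = -[a₁,a₂,...,aₙ]/a₀, ones on the subdiagonal, zeros elsewhere.
A = [[-4.5]].
A[0,0] = -4.5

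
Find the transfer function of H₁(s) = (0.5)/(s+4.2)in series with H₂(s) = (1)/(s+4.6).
Series: H = H₁ · H₂ = (n₁·n₂)/(d₁·d₂).
Num: n₁·n₂ = 0.5. Den: d₁·d₂ = s^2 + 8.8*s + 19.32.
H(s) = (0.5)/(s^2 + 8.8*s + 19.32)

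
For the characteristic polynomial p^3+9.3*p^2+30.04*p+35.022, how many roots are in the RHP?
p^3 + 9.3*p^2 + 30.04*p + 35.022 = (p + 3.9)(p^2 + 5.4*p + 8.98). Poles: -2.7 + 1.3j, -2.7 - 1.3j, -3.9. RHP poles (Re>0): 0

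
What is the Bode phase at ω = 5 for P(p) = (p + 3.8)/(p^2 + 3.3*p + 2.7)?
Substitute p = j*5: P(j5) = -0.00291083 - 0.226369j.
∠P(j5) = atan2(Im, Re) = atan2(-0.226369, -0.00291083) = -90.74°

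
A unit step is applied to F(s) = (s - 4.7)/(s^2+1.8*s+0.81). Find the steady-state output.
FVT: lim_{t→∞} y(t) = lim_{s→0} s*Y(s) where Y(s) = F(s)/s.
= lim_{s→0} F(s) = F(0) = num(0)/den(0) = -4.7/0.81 = -5.802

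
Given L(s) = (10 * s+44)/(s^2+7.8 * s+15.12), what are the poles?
Set denominator = 0: s^2 + 7.8*s + 15.12 = (s + 3.6)(s + 4.2) = 0 → Poles: -3.6, -4.2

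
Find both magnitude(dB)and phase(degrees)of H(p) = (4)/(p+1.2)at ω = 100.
Substitute p = j*100: H(j100) = 0.000479931 - 0.0399942j.
|H| = 20*log₁₀(sqrt(Re²+Im²)) = -27.96 dB.
∠H = atan2(Im, Re) = -89.31°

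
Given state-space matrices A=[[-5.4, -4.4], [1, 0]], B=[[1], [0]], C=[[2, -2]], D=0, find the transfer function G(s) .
G(s) = C(sI - A)⁻¹B + D.
Characteristic polynomial det(sI - A) = s^2 + 5.4*s + 4.4.
Numerator from C·adj(sI-A)·B + D·det(sI-A) = 2*s - 2.
G(s) = (2*s - 2)/(s^2 + 5.4*s + 4.4)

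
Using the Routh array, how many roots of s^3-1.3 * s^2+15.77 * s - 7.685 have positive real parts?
Routh array:
s^3: [1, 15.77]; s^2: [-1.3, -7.685]; s^1: [9.85846]; s^0: [-7.685]
First column: [1, -1.3, 9.85846, -7.685]. Sign changes = RHP roots = 3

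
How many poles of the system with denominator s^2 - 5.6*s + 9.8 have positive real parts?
Poles: 2.8 + 1.4j, 2.8 - 1.4j. RHP poles (Re>0): 2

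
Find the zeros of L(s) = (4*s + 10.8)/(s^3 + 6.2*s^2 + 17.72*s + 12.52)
Set numerator = 0: 4*s + 10.8 = 0 → Zeros: -2.7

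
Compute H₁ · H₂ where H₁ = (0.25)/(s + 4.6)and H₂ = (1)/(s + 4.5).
Series: H = H₁ · H₂ = (n₁·n₂)/(d₁·d₂).
Num: n₁·n₂ = 0.25. Den: d₁·d₂ = s^2 + 9.1*s + 20.7.
H(s) = (0.25)/(s^2 + 9.1*s + 20.7)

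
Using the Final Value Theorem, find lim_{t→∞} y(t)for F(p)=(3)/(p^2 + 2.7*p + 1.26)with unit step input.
FVT: lim_{t→∞} y(t) = lim_{p→0} p*Y(p) where Y(p) = F(p)/p.
= lim_{p→0} F(p) = F(0) = num(0)/den(0) = 3/1.26 = 2.381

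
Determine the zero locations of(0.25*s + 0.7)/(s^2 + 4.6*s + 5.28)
Set numerator = 0: 0.25*s + 0.7 = 0 → Zeros: -2.8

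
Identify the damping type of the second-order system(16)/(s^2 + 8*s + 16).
Standard form: ωn²/(s²+2ζωn·s+ωn²) gives ωn=4, ζ=1.
Critically damped (ζ = 1)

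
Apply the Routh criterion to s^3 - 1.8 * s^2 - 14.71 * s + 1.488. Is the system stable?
Routh array:
s^3: [1, -14.71]; s^2: [-1.8, 1.488]; s^1: [-13.8833]; s^0: [1.488]
First column: [1, -1.8, -13.8833, 1.488]. Sign changes = 2.
No, unstable (2 RHP root(s))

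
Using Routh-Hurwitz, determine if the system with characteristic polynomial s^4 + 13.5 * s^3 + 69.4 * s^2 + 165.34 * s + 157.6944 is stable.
Routh array:
s^4: [1, 69.4, 157.6944]; s^3: [13.5, 165.34]; s^2: [57.1526, 157.6944]; s^1: [128.091]; s^0: [157.6944]
First column: [1, 13.5, 57.1526, 128.091, 157.6944]. Sign changes = 0.
Yes, stable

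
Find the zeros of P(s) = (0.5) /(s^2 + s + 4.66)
Numerator is a nonzero constant (0.5) → Zeros: none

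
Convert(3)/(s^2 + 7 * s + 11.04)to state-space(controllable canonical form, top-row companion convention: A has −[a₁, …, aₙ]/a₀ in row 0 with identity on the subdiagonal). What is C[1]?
Reachable canonical form: C = numerator coefficients (right-aligned, zero-padded to length n).
num = 3, C = [[0, 3]].
C[1] = 3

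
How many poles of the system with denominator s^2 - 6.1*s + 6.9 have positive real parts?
s^2 - 6.1*s + 6.9 = (s - 4.6)(s - 1.5). Poles: 1.5, 4.6. RHP poles (Re>0): 2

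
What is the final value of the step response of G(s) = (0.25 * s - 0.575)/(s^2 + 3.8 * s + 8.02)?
FVT: lim_{t→∞} y(t) = lim_{s→0} s*Y(s) where Y(s) = G(s)/s.
= lim_{s→0} G(s) = G(0) = num(0)/den(0) = -0.575/8.02 = -0.0717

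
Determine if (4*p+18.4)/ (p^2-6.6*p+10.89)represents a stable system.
Denominator: p^2 - 6.6*p + 10.89 = (p - 3.3)(p - 3.3). Poles: 3.3, 3.3. All Re(p)<0: No (unstable)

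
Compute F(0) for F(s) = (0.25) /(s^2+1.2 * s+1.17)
DC gain = F(0) = num(0)/den(0) = 0.25/1.17 = 0.2137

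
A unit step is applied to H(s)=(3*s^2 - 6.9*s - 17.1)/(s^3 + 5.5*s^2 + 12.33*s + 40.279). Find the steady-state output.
FVT: lim_{t→∞} y(t) = lim_{s→0} s*Y(s) where Y(s) = H(s)/s.
= lim_{s→0} H(s) = H(0) = num(0)/den(0) = -17.1/40.279 = -0.4245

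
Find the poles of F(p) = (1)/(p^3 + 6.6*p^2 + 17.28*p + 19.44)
Set denominator = 0: p^3 + 6.6*p^2 + 17.28*p + 19.44 = (p + 3)(p^2 + 3.6*p + 6.48) = 0 → Poles: -1.8 + 1.8j, -1.8 - 1.8j, -3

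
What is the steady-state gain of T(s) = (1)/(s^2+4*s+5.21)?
DC gain = T(0) = num(0)/den(0) = 1/5.21 = 0.1919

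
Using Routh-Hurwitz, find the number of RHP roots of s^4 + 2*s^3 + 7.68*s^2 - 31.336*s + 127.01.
Routh array:
s^4: [1, 7.68, 127.01]; s^3: [2, -31.336]; s^2: [23.348, 127.01]; s^1: [-42.2157]; s^0: [127.01]
First column: [1, 2, 23.348, -42.2157, 127.01]. Sign changes = RHP roots = 2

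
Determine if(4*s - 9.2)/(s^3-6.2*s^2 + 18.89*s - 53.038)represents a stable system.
Denominator: s^3 - 6.2*s^2 + 18.89*s - 53.038 = (s - 4.6)(s^2 - 1.6*s + 11.53). Poles: 0.8 + 3.3j, 0.8 - 3.3j, 4.6. All Re(p)<0: No (unstable)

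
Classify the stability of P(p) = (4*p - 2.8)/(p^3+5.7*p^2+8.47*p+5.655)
Denominator: p^3 + 5.7*p^2 + 8.47*p + 5.655 = (p + 3.9)(p^2 + 1.8*p + 1.45). Poles: -0.9 + 0.8j, -0.9 - 0.8j, -3.9. Stable (all poles in LHP)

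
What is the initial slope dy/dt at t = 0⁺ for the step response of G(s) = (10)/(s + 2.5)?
IVT: y'(0⁺) = lim_{s→∞} s²·Y(s) = lim_{s→∞} s·G(s).
deg(num) = 0, deg(den) = 1, relative degree = 1, so s·G(s) → (leading num)/(leading den) = 10/1 = 10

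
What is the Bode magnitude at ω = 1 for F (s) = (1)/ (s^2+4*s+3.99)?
Substitute s = j*1: F(j1) = 0.119887 - 0.160384j.
|F(j1)| = sqrt(Re² + Im²) = 0.2002.
20*log₁₀(0.2002) = -13.97 dB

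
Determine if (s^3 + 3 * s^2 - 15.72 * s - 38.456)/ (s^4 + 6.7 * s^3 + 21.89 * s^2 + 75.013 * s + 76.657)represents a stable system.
Denominator: s^4 + 6.7*s^3 + 21.89*s^2 + 75.013*s + 76.657 = (s + 4.7)(s + 1.4)(s^2 + 0.6*s + 11.65). Poles: -0.3 + 3.4j, -0.3 - 3.4j, -1.4, -4.7. All Re(p)<0: Yes (stable)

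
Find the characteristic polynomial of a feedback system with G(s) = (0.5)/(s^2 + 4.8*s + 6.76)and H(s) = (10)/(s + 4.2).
Characteristic poly = G_den * H_den + G_num * H_num = (s^3 + 9*s^2 + 26.92*s + 28.392) + (5) = s^3 + 9*s^2 + 26.92*s + 33.392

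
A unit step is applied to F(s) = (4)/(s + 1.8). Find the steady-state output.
FVT: lim_{t→∞} y(t) = lim_{s→0} s*Y(s) where Y(s) = F(s)/s.
= lim_{s→0} F(s) = F(0) = num(0)/den(0) = 4/1.8 = 2.222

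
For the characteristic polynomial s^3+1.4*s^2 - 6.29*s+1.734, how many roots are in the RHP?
s^3 + 1.4*s^2 - 6.29*s + 1.734 = (s - 0.3)(s + 3.4)(s - 1.7). Poles: -3.4, 0.3, 1.7. RHP poles (Re>0): 2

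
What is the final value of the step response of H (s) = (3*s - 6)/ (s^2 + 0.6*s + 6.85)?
FVT: lim_{t→∞} y(t) = lim_{s→0} s*Y(s) where Y(s) = H(s)/s.
= lim_{s→0} H(s) = H(0) = num(0)/den(0) = -6/6.85 = -0.8759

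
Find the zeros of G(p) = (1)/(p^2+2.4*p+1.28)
Numerator is a nonzero constant (1) → Zeros: none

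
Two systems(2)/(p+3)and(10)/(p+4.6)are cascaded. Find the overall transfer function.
Series: H = H₁ · H₂ = (n₁·n₂)/(d₁·d₂).
Num: n₁·n₂ = 20. Den: d₁·d₂ = p^2 + 7.6*p + 13.8.
H(p) = (20)/(p^2 + 7.6*p + 13.8)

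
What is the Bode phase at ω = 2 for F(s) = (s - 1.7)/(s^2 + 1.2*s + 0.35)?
Substitute s = j*2: F(j2) = 0.576706 - 0.168741j.
∠F(j2) = atan2(Im, Re) = atan2(-0.168741, 0.576706) = -16.31°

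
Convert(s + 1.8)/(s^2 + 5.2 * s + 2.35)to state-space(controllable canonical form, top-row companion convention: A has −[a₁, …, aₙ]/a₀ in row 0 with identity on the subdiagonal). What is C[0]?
Reachable canonical form: C = numerator coefficients (right-aligned, zero-padded to length n).
num = s + 1.8, C = [[1, 1.8]].
C[0] = 1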